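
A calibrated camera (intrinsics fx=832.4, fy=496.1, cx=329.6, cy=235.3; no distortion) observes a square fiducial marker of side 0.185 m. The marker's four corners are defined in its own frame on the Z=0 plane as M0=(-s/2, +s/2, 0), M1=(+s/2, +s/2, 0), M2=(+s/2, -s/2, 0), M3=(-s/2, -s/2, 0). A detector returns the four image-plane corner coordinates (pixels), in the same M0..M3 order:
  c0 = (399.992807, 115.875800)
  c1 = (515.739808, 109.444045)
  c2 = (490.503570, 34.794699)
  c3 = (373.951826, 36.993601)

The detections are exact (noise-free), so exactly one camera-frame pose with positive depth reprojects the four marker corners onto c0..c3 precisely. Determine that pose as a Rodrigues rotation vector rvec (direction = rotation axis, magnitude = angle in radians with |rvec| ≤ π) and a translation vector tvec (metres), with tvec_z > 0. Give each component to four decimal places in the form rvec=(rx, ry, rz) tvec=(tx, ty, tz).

rvec=(-0.0655, -0.3476, -0.1824) tvec=(0.1633, -0.3774, 1.1617)

Intrinsics K: fx=832.4, fy=496.1, cx=329.6, cy=235.3
Marker side s = 0.185 m; corners in marker frame (Z=0):
  M0 = (-0.0925, +0.0925, 0)
  M1 = (+0.0925, +0.0925, 0)
  M2 = (+0.0925, -0.0925, 0)
  M3 = (-0.0925, -0.0925, 0)
Detected image corners:
  c0 = (399.992807, 115.875800) px
  c1 = (515.739808, 109.444045) px
  c2 = (490.503570, 34.794699) px
  c3 = (373.951826, 36.993601) px
Planar DLT: solve 8×8 A·h = b for H (H[2,2]=1):
  H  [+759.78745 +126.06925 +446.60647]
  H  [-1.27485 +412.55715 +74.11848]
  H  [+0.29648 -0.02799 +1.00000]
B = K⁻¹H; ‖b₁‖=0.860825, ‖b₂‖=0.860825; λ = 2/(‖b₁‖+‖b₂‖) = 1.161676, sign → tz>0 ⇒ λ=+1.161676
r₁ = λ·B[:,0] = (+0.92396,-0.16634,+0.34441); r₂ = λ·B[:,1] = (+0.18882,+0.98147,-0.03252)
r₃ = r₁×r₂ = (-0.33262,+0.09508,+0.93825); SVD([r₁ r₂ r₃]) → R = UVᵀ:
  R  [+0.92396 +0.18882 -0.33262]
  R  [-0.16634 +0.98147 +0.09508]
  R  [+0.34441 -0.03252 +0.93825]
t = (+0.16329, -0.37743, +1.16168) m
tr R = 2.843693; θ = arccos((tr R − 1)/2) = 0.397977 rad = 22.802°
axis k = ((R−Rᵀ)₃₂, (R−Rᵀ)₁₃, (R−Rᵀ)₂₁) / (2 sinθ) = (-0.164616, -0.873472, -0.458200)
rvec = θ·k = (-0.065513, -0.347622, -0.182353)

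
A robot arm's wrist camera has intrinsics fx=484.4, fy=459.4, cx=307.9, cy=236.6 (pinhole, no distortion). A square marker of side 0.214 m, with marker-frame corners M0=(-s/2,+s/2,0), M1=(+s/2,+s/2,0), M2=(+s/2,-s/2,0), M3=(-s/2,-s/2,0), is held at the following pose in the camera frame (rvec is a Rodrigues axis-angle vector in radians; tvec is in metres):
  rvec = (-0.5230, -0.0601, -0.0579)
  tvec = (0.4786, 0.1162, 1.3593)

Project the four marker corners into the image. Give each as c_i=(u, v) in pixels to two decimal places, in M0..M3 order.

Intrinsics K: fx=484.4, fy=459.4, cx=307.9, cy=236.6
Marker side s = 0.214 m; corners in marker frame (Z=0):
  M0 = (-0.1070, +0.1070, 0)
  M1 = (+0.1070, +0.1070, 0)
  M2 = (+0.1070, -0.1070, 0)
  M3 = (-0.1070, -0.1070, 0)
rvec = (-0.5230, -0.0601, -0.0579), |rvec| = θ = 0.52962 rad = 30.345°
Rodrigues: sinθ=0.50520, 1−cosθ=0.13700; R = I + sinθ·[k]× + (1−cosθ)·[k]×²:
    [+0.99660 +0.07058 -0.04254]
    [-0.03988 +0.86477 +0.50059]
    [+0.07212 -0.49719 +0.86464]
t = (0.4786, 0.1162, 1.3593) m
M0: Pc = R·M0+t = (+0.37952, +0.21300, +1.29838); u = 484.4·(+0.37952)/1.29838 + 307.9 = 449.4897, v = 459.4·(+0.21300)/1.29838 + 236.6 = 311.9635
M1: Pc = R·M1+t = (+0.59279, +0.20446, +1.31382); u = 484.4·(+0.59279)/1.31382 + 307.9 = 526.4591, v = 459.4·(+0.20446)/1.31382 + 236.6 = 308.0941
M2: Pc = R·M2+t = (+0.57768, +0.01940, +1.42022); u = 484.4·(+0.57768)/1.42022 + 307.9 = 504.9333, v = 459.4·(+0.01940)/1.42022 + 236.6 = 242.8764
M3: Pc = R·M3+t = (+0.36441, +0.02794, +1.40478); u = 484.4·(+0.36441)/1.40478 + 307.9 = 433.5571, v = 459.4·(+0.02794)/1.40478 + 236.6 = 245.7362

c0=(449.49, 311.96) c1=(526.46, 308.09) c2=(504.93, 242.88) c3=(433.56, 245.74)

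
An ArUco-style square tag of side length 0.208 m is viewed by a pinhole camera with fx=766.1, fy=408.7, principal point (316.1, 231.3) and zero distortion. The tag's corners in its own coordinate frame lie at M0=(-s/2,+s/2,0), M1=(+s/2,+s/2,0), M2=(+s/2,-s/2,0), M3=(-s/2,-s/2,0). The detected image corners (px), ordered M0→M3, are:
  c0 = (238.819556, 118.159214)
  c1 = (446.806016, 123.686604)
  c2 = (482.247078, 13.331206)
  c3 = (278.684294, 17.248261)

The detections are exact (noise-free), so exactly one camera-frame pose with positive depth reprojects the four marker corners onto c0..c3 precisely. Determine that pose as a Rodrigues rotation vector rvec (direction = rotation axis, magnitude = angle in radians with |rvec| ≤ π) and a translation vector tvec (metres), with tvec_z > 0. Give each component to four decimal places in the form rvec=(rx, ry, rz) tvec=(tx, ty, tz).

Intrinsics K: fx=766.1, fy=408.7, cx=316.1, cy=231.3
Marker side s = 0.208 m; corners in marker frame (Z=0):
  M0 = (-0.1040, +0.1040, 0)
  M1 = (+0.1040, +0.1040, 0)
  M2 = (+0.1040, -0.1040, 0)
  M3 = (-0.1040, -0.1040, 0)
Detected image corners:
  c0 = (238.819556, 118.159214) px
  c1 = (446.806016, 123.686604) px
  c2 = (482.247078, 13.331206) px
  c3 = (278.684294, 17.248261) px
Planar DLT: solve 8×8 A·h = b for H (H[2,2]=1):
  H  [+834.15194 -247.22694 +357.41045]
  H  [-25.73901 +494.46154 +67.09002]
  H  [-0.42846 -0.18175 +1.00000]
B = K⁻¹H; ‖b₁‖=1.348178, ‖b₂‖=1.348178; λ = 2/(‖b₁‖+‖b₂‖) = 0.741742, sign → tz>0 ⇒ λ=+0.741742
r₁ = λ·B[:,0] = (+0.93876,+0.13315,-0.31781); r₂ = λ·B[:,1] = (-0.18374,+0.97369,-0.13481)
r₃ = r₁×r₂ = (+0.29149,+0.18495,+0.93852); SVD([r₁ r₂ r₃]) → R = UVᵀ:
  R  [+0.93876 -0.18374 +0.29149]
  R  [+0.13315 +0.97369 +0.18495]
  R  [-0.31781 -0.13481 +0.93852]
t = (+0.04000, -0.29802, +0.74174) m
tr R = 2.850968; θ = arccos((tr R − 1)/2) = 0.388485 rad = 22.259°
axis k = ((R−Rᵀ)₃₂, (R−Rᵀ)₁₃, (R−Rᵀ)₂₁) / (2 sinθ) = (-0.422095, +0.804281, +0.418293)
rvec = θ·k = (-0.163977, +0.312451, +0.162500)

rvec=(-0.1640, 0.3125, 0.1625) tvec=(0.0400, -0.2980, 0.7417)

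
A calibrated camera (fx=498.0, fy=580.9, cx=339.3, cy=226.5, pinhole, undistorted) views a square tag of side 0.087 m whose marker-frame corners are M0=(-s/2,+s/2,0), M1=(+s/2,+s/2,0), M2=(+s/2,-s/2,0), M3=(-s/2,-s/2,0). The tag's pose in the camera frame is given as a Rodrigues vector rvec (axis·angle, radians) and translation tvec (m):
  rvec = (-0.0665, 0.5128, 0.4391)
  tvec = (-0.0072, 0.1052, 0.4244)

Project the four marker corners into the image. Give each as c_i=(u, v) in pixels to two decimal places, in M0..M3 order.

Intrinsics K: fx=498.0, fy=580.9, cx=339.3, cy=226.5
Marker side s = 0.087 m; corners in marker frame (Z=0):
  M0 = (-0.0435, +0.0435, 0)
  M1 = (+0.0435, +0.0435, 0)
  M2 = (+0.0435, -0.0435, 0)
  M3 = (-0.0435, -0.0435, 0)
rvec = (-0.0665, 0.5128, 0.4391), |rvec| = θ = 0.67838 rad = 38.868°
Rodrigues: sinθ=0.62753, 1−cosθ=0.22141; R = I + sinθ·[k]× + (1−cosθ)·[k]×²:
    [+0.78072 -0.42259 +0.46032]
    [+0.38978 +0.90511 +0.16985]
    [-0.48841 +0.04682 +0.87136]
t = (-0.0072, 0.1052, 0.4244) m
M0: Pc = R·M0+t = (-0.05954, +0.12762, +0.44768); u = 498.0·(-0.05954)/0.44768 + 339.3 = 273.0633, v = 580.9·(+0.12762)/0.44768 + 226.5 = 392.0918
M1: Pc = R·M1+t = (+0.00838, +0.16153, +0.40519); u = 498.0·(+0.00838)/0.40519 + 339.3 = 349.5976, v = 580.9·(+0.16153)/0.40519 + 226.5 = 458.0736
M2: Pc = R·M2+t = (+0.04514, +0.08278, +0.40112); u = 498.0·(+0.04514)/0.40112 + 339.3 = 395.3479, v = 580.9·(+0.08278)/0.40112 + 226.5 = 346.3870
M3: Pc = R·M3+t = (-0.02278, +0.04887, +0.44361); u = 498.0·(-0.02278)/0.44361 + 339.3 = 313.7287, v = 580.9·(+0.04887)/0.44361 + 226.5 = 290.4975

c0=(273.06, 392.09) c1=(349.60, 458.07) c2=(395.35, 346.39) c3=(313.73, 290.50)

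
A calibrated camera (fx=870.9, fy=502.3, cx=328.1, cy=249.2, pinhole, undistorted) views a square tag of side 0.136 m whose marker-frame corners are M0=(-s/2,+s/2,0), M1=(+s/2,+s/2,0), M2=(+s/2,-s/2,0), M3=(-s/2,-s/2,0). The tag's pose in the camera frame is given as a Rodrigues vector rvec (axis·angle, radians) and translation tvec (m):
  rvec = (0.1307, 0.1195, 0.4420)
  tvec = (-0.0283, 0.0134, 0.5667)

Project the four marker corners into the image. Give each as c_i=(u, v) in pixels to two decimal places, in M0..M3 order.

Intrinsics K: fx=870.9, fy=502.3, cx=328.1, cy=249.2
Marker side s = 0.136 m; corners in marker frame (Z=0):
  M0 = (-0.0680, +0.0680, 0)
  M1 = (+0.0680, +0.0680, 0)
  M2 = (+0.0680, -0.0680, 0)
  M3 = (-0.0680, -0.0680, 0)
rvec = (0.1307, 0.1195, 0.4420), |rvec| = θ = 0.47616 rad = 27.282°
Rodrigues: sinθ=0.45837, 1−cosθ=0.11124; R = I + sinθ·[k]× + (1−cosθ)·[k]×²:
    [+0.89714 -0.41782 +0.14338]
    [+0.43315 +0.89577 -0.09990]
    [-0.08669 +0.15173 +0.98461]
t = (-0.0283, 0.0134, 0.5667) m
M0: Pc = R·M0+t = (-0.11772, +0.04486, +0.58291); u = 870.9·(-0.11772)/0.58291 + 328.1 = 152.2240, v = 502.3·(+0.04486)/0.58291 + 249.2 = 287.8546
M1: Pc = R·M1+t = (+0.00429, +0.10377, +0.57112); u = 870.9·(+0.00429)/0.57112 + 328.1 = 334.6475, v = 502.3·(+0.10377)/0.57112 + 249.2 = 340.4621
M2: Pc = R·M2+t = (+0.06112, -0.01806, +0.55049); u = 870.9·(+0.06112)/0.55049 + 328.1 = 424.7915, v = 502.3·(-0.01806)/0.55049 + 249.2 = 232.7226
M3: Pc = R·M3+t = (-0.06089, -0.07697, +0.56228); u = 870.9·(-0.06089)/0.56228 + 328.1 = 233.7829, v = 502.3·(-0.07697)/0.56228 + 249.2 = 180.4435

c0=(152.22, 287.85) c1=(334.65, 340.46) c2=(424.79, 232.72) c3=(233.78, 180.44)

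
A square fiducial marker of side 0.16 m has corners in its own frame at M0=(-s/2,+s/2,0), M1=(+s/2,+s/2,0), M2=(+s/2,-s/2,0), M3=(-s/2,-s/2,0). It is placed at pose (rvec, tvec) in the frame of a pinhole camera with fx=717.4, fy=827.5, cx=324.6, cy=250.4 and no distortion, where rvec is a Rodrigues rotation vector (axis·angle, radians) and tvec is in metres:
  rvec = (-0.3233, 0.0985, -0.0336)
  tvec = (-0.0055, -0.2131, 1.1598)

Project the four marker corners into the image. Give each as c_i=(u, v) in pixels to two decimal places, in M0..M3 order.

c0=(272.00, 153.71) c1=(372.63, 146.74) c2=(368.87, 44.71) c3=(272.60, 52.64)

Intrinsics K: fx=717.4, fy=827.5, cx=324.6, cy=250.4
Marker side s = 0.16 m; corners in marker frame (Z=0):
  M0 = (-0.0800, +0.0800, 0)
  M1 = (+0.0800, +0.0800, 0)
  M2 = (+0.0800, -0.0800, 0)
  M3 = (-0.0800, -0.0800, 0)
rvec = (-0.3233, 0.0985, -0.0336), |rvec| = θ = 0.33964 rad = 19.460°
Rodrigues: sinθ=0.33315, 1−cosθ=0.05712; R = I + sinθ·[k]× + (1−cosθ)·[k]×²:
    [+0.99464 +0.01719 +0.10200]
    [-0.04873 +0.94768 +0.31548]
    [-0.09124 -0.31876 +0.94343]
t = (-0.0055, -0.2131, 1.1598) m
M0: Pc = R·M0+t = (-0.08370, -0.13339, +1.14160); u = 717.4·(-0.08370)/1.14160 + 324.6 = 272.0041, v = 827.5·(-0.13339)/1.14160 + 250.4 = 153.7127
M1: Pc = R·M1+t = (+0.07545, -0.14118, +1.12700); u = 717.4·(+0.07545)/1.12700 + 324.6 = 372.6256, v = 827.5·(-0.14118)/1.12700 + 250.4 = 146.7358
M2: Pc = R·M2+t = (+0.07270, -0.29281, +1.17800); u = 717.4·(+0.07270)/1.17800 + 324.6 = 368.8716, v = 827.5·(-0.29281)/1.17800 + 250.4 = 44.7106
M3: Pc = R·M3+t = (-0.08645, -0.28502, +1.19260); u = 717.4·(-0.08645)/1.19260 + 324.6 = 272.5991, v = 827.5·(-0.28502)/1.19260 + 250.4 = 52.6380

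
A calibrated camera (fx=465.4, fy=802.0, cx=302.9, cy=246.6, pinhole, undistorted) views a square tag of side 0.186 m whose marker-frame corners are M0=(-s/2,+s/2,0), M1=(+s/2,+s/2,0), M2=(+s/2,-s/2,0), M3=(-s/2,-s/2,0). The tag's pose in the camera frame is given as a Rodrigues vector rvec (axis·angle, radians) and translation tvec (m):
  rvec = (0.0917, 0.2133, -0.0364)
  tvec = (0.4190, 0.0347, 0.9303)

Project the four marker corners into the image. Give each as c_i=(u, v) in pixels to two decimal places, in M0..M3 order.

Intrinsics K: fx=465.4, fy=802.0, cx=302.9, cy=246.6
Marker side s = 0.186 m; corners in marker frame (Z=0):
  M0 = (-0.0930, +0.0930, 0)
  M1 = (+0.0930, +0.0930, 0)
  M2 = (+0.0930, -0.0930, 0)
  M3 = (-0.0930, -0.0930, 0)
rvec = (0.0917, 0.2133, -0.0364), |rvec| = θ = 0.23501 rad = 13.465°
Rodrigues: sinθ=0.23285, 1−cosθ=0.02749; R = I + sinθ·[k]× + (1−cosθ)·[k]×²:
    [+0.97670 +0.04580 +0.20968]
    [-0.02633 +0.99516 -0.09472]
    [-0.21300 +0.08699 +0.97317]
t = (0.4190, 0.0347, 0.9303) m
M0: Pc = R·M0+t = (+0.33243, +0.12970, +0.95820); u = 465.4·(+0.33243)/0.95820 + 302.9 = 464.3605, v = 802.0·(+0.12970)/0.95820 + 246.6 = 355.1556
M1: Pc = R·M1+t = (+0.51409, +0.12480, +0.91858); u = 465.4·(+0.51409)/0.91858 + 302.9 = 563.3653, v = 802.0·(+0.12480)/0.91858 + 246.6 = 355.5617
M2: Pc = R·M2+t = (+0.50557, -0.06030, +0.90240); u = 465.4·(+0.50557)/0.90240 + 302.9 = 563.6422, v = 802.0·(-0.06030)/0.90240 + 246.6 = 193.0105
M3: Pc = R·M3+t = (+0.32391, -0.05540, +0.94202); u = 465.4·(+0.32391)/0.94202 + 302.9 = 462.9251, v = 802.0·(-0.05540)/0.94202 + 246.6 = 199.4339

c0=(464.36, 355.16) c1=(563.37, 355.56) c2=(563.64, 193.01) c3=(462.93, 199.43)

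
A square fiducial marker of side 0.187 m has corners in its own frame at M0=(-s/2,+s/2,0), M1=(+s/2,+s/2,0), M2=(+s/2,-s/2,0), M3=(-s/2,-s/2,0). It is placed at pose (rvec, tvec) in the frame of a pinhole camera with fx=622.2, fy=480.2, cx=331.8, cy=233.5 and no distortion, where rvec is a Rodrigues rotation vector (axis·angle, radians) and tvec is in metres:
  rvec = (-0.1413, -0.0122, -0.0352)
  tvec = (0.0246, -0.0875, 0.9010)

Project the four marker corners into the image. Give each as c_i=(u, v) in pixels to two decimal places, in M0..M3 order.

Intrinsics K: fx=622.2, fy=480.2, cx=331.8, cy=233.5
Marker side s = 0.187 m; corners in marker frame (Z=0):
  M0 = (-0.0935, +0.0935, 0)
  M1 = (+0.0935, +0.0935, 0)
  M2 = (+0.0935, -0.0935, 0)
  M3 = (-0.0935, -0.0935, 0)
rvec = (-0.1413, -0.0122, -0.0352), |rvec| = θ = 0.14613 rad = 8.373°
Rodrigues: sinθ=0.14561, 1−cosθ=0.01066; R = I + sinθ·[k]× + (1−cosθ)·[k]×²:
    [+0.99931 +0.03594 -0.00967]
    [-0.03421 +0.98942 +0.14101]
    [+0.01464 -0.14058 +0.98996]
t = (0.0246, -0.0875, 0.9010) m
M0: Pc = R·M0+t = (-0.06548, +0.00821, +0.88649); u = 622.2·(-0.06548)/0.88649 + 331.8 = 285.8447, v = 480.2·(+0.00821)/0.88649 + 233.5 = 237.9470
M1: Pc = R·M1+t = (+0.12140, +0.00181, +0.88922); u = 622.2·(+0.12140)/0.88922 + 331.8 = 416.7415, v = 480.2·(+0.00181)/0.88922 + 233.5 = 234.4782
M2: Pc = R·M2+t = (+0.11468, -0.18321, +0.91551); u = 622.2·(+0.11468)/0.91551 + 331.8 = 409.7355, v = 480.2·(-0.18321)/0.91551 + 233.5 = 137.4040
M3: Pc = R·M3+t = (-0.07220, -0.17681, +0.91278); u = 622.2·(-0.07220)/0.91278 + 331.8 = 282.5877, v = 480.2·(-0.17681)/0.91278 + 233.5 = 140.4817

c0=(285.84, 237.95) c1=(416.74, 234.48) c2=(409.74, 137.40) c3=(282.59, 140.48)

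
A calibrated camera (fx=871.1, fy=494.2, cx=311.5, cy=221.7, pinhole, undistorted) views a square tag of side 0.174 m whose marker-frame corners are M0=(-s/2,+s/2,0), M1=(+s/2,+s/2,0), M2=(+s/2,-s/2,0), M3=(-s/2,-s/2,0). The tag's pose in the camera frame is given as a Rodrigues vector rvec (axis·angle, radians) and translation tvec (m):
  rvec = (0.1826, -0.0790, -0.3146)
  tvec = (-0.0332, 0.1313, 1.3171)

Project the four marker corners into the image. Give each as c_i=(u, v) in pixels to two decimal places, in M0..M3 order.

c0=(252.82, 310.91) c1=(360.59, 290.13) c2=(326.96, 230.27) c3=(216.21, 251.19)

Intrinsics K: fx=871.1, fy=494.2, cx=311.5, cy=221.7
Marker side s = 0.174 m; corners in marker frame (Z=0):
  M0 = (-0.0870, +0.0870, 0)
  M1 = (+0.0870, +0.0870, 0)
  M2 = (+0.0870, -0.0870, 0)
  M3 = (-0.0870, -0.0870, 0)
rvec = (0.1826, -0.0790, -0.3146), |rvec| = θ = 0.37223 rad = 21.327°
Rodrigues: sinθ=0.36370, 1−cosθ=0.06848; R = I + sinθ·[k]× + (1−cosθ)·[k]×²:
    [+0.94800 +0.30026 -0.10558]
    [-0.31451 +0.93460 -0.16613]
    [+0.04880 +0.19070 +0.98044]
t = (-0.0332, 0.1313, 1.3171) m
M0: Pc = R·M0+t = (-0.08955, +0.23997, +1.32945); u = 871.1·(-0.08955)/1.32945 + 311.5 = 252.8213, v = 494.2·(+0.23997)/1.32945 + 221.7 = 310.9062
M1: Pc = R·M1+t = (+0.07540, +0.18525, +1.33794); u = 871.1·(+0.07540)/1.33794 + 311.5 = 360.5899, v = 494.2·(+0.18525)/1.33794 + 221.7 = 290.1258
M2: Pc = R·M2+t = (+0.02315, +0.02263, +1.30475); u = 871.1·(+0.02315)/1.30475 + 311.5 = 326.9581, v = 494.2·(+0.02263)/1.30475 + 221.7 = 230.2703
M3: Pc = R·M3+t = (-0.14180, +0.07735, +1.29626); u = 871.1·(-0.14180)/1.29626 + 311.5 = 216.2106, v = 494.2·(+0.07735)/1.29626 + 221.7 = 251.1906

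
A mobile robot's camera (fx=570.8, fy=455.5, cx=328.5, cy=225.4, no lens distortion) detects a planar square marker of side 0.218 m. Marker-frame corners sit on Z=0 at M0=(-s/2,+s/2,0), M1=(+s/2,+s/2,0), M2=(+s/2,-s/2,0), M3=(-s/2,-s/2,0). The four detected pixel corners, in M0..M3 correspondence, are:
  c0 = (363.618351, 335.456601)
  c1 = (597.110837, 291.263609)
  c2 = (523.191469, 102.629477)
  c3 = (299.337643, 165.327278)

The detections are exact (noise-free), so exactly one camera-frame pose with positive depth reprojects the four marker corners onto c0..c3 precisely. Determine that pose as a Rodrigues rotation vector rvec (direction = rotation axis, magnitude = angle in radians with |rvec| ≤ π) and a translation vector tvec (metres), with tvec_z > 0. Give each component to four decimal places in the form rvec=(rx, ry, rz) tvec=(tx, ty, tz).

rvec=(0.0141, 0.2634, -0.2946) tvec=(0.1034, -0.0009, 0.5312)

Intrinsics K: fx=570.8, fy=455.5, cx=328.5, cy=225.4
Marker side s = 0.218 m; corners in marker frame (Z=0):
  M0 = (-0.1090, +0.1090, 0)
  M1 = (+0.1090, +0.1090, 0)
  M2 = (+0.1090, -0.1090, 0)
  M3 = (-0.1090, -0.1090, 0)
Detected image corners:
  c0 = (363.618351, 335.456601) px
  c1 = (597.110837, 291.263609) px
  c2 = (523.191469, 102.629477) px
  c3 = (299.337643, 165.327278) px
Planar DLT: solve 8×8 A·h = b for H (H[2,2]=1):
  H  [+831.74972 +295.20321 +439.57164]
  H  [-354.29634 +810.26593 +224.63602]
  H  [-0.48697 -0.04620 +1.00000]
B = K⁻¹H; ‖b₁‖=1.882544, ‖b₂‖=1.882544; λ = 2/(‖b₁‖+‖b₂‖) = 0.531196, sign → tz>0 ⇒ λ=+0.531196
r₁ = λ·B[:,0] = (+0.92291,-0.28517,-0.25868); r₂ = λ·B[:,1] = (+0.28884,+0.95706,-0.02454)
r₃ = r₁×r₂ = (+0.25457,-0.05207,+0.96565); SVD([r₁ r₂ r₃]) → R = UVᵀ:
  R  [+0.92291 +0.28884 +0.25457]
  R  [-0.28517 +0.95706 -0.05207]
  R  [-0.25868 -0.02454 +0.96565]
t = (+0.10337, -0.00089, +0.53120) m
tr R = 2.845624; θ = arccos((tr R − 1)/2) = 0.395479 rad = 22.659°
axis k = ((R−Rᵀ)₃₂, (R−Rᵀ)₁₃, (R−Rᵀ)₂₁) / (2 sinθ) = (+0.035728, +0.666118, -0.744990)
rvec = θ·k = (+0.014129, +0.263436, -0.294628)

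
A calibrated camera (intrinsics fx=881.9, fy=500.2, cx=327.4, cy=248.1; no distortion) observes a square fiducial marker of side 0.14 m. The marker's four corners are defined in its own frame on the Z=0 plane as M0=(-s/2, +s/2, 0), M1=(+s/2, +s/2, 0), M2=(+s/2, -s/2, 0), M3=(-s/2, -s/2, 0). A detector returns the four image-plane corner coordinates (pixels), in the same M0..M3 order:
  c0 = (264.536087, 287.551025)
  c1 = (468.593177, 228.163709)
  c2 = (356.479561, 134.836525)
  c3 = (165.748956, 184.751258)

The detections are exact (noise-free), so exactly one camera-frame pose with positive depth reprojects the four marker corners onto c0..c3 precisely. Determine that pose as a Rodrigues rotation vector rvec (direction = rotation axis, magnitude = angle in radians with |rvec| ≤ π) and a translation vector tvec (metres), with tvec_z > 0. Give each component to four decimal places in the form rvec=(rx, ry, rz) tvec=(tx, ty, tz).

Intrinsics K: fx=881.9, fy=500.2, cx=327.4, cy=248.1
Marker side s = 0.14 m; corners in marker frame (Z=0):
  M0 = (-0.0700, +0.0700, 0)
  M1 = (+0.0700, +0.0700, 0)
  M2 = (+0.0700, -0.0700, 0)
  M3 = (-0.0700, -0.0700, 0)
Detected image corners:
  c0 = (264.536087, 287.551025) px
  c1 = (468.593177, 228.163709) px
  c2 = (356.479561, 134.836525) px
  c3 = (165.748956, 184.751258) px
Planar DLT: solve 8×8 A·h = b for H (H[2,2]=1):
  H  [+1509.64098 +548.53578 +313.66219]
  H  [-321.02906 +562.77235 +205.95449]
  H  [+0.32459 -0.65563 +1.00000]
B = K⁻¹H; ‖b₁‖=1.811654, ‖b₂‖=1.811654; λ = 2/(‖b₁‖+‖b₂‖) = 0.551982, sign → tz>0 ⇒ λ=+0.551982
r₁ = λ·B[:,0] = (+0.87837,-0.44313,+0.17917); r₂ = λ·B[:,1] = (+0.47768,+0.80053,-0.36190)
r₃ = r₁×r₂ = (+0.01694,+0.40346,+0.91484); SVD([r₁ r₂ r₃]) → R = UVᵀ:
  R  [+0.87837 +0.47768 +0.01694]
  R  [-0.44313 +0.80053 +0.40346]
  R  [+0.17917 -0.36190 +0.91484]
t = (-0.00860, -0.04651, +0.55198) m
tr R = 2.593742; θ = arccos((tr R − 1)/2) = 0.648698 rad = 37.168°
axis k = ((R−Rᵀ)₃₂, (R−Rᵀ)₁₃, (R−Rᵀ)₂₁) / (2 sinθ) = (-0.633419, -0.134264, -0.762072)
rvec = θ·k = (-0.410898, -0.087097, -0.494355)

rvec=(-0.4109, -0.0871, -0.4944) tvec=(-0.0086, -0.0465, 0.5520)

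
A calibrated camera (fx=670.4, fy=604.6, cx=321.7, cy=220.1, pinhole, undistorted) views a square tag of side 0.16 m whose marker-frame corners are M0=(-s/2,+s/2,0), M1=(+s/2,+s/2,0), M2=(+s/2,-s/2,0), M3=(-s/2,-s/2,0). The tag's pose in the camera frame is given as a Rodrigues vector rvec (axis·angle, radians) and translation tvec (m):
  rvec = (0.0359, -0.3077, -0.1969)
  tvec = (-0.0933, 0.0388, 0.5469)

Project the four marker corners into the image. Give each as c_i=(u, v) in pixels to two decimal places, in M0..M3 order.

c0=(127.48, 372.36) c1=(317.49, 326.53) c2=(281.93, 160.81) c3=(84.84, 192.34)

Intrinsics K: fx=670.4, fy=604.6, cx=321.7, cy=220.1
Marker side s = 0.16 m; corners in marker frame (Z=0):
  M0 = (-0.0800, +0.0800, 0)
  M1 = (+0.0800, +0.0800, 0)
  M2 = (+0.0800, -0.0800, 0)
  M3 = (-0.0800, -0.0800, 0)
rvec = (0.0359, -0.3077, -0.1969), |rvec| = θ = 0.36707 rad = 21.031°
Rodrigues: sinθ=0.35888, 1−cosθ=0.06662; R = I + sinθ·[k]× + (1−cosθ)·[k]×²:
    [+0.93402 +0.18705 -0.30433]
    [-0.19797 +0.98019 -0.00514]
    [+0.29734 +0.06505 +0.95255]
t = (-0.0933, 0.0388, 0.5469) m
M0: Pc = R·M0+t = (-0.15306, +0.13305, +0.52832); u = 670.4·(-0.15306)/0.52832 + 321.7 = 127.4793, v = 604.6·(+0.13305)/0.52832 + 220.1 = 372.3645
M1: Pc = R·M1+t = (-0.00361, +0.10138, +0.57589); u = 670.4·(-0.00361)/0.57589 + 321.7 = 317.4923, v = 604.6·(+0.10138)/0.57589 + 220.1 = 326.5317
M2: Pc = R·M2+t = (-0.03354, -0.05545, +0.56548); u = 670.4·(-0.03354)/0.56548 + 321.7 = 281.9348, v = 604.6·(-0.05545)/0.56548 + 220.1 = 160.8109
M3: Pc = R·M3+t = (-0.18299, -0.02378, +0.51791); u = 670.4·(-0.18299)/0.51791 + 321.7 = 84.8368, v = 604.6·(-0.02378)/0.51791 + 220.1 = 192.3418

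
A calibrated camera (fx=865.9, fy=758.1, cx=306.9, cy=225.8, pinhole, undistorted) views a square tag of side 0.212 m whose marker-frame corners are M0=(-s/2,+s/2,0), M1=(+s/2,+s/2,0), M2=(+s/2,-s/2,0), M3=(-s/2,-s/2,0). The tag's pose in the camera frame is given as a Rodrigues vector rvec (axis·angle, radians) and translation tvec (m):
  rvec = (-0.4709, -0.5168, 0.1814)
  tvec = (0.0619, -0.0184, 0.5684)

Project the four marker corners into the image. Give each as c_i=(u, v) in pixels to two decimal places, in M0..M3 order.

c0=(244.30, 297.63) c1=(533.34, 366.49) c2=(512.65, 132.80) c3=(271.20, 38.70)

Intrinsics K: fx=865.9, fy=758.1, cx=306.9, cy=225.8
Marker side s = 0.212 m; corners in marker frame (Z=0):
  M0 = (-0.1060, +0.1060, 0)
  M1 = (+0.1060, +0.1060, 0)
  M2 = (+0.1060, -0.1060, 0)
  M3 = (-0.1060, -0.1060, 0)
rvec = (-0.4709, -0.5168, 0.1814), |rvec| = θ = 0.72231 rad = 41.385°
Rodrigues: sinθ=0.66112, 1−cosθ=0.24972; R = I + sinθ·[k]× + (1−cosθ)·[k]×²:
    [+0.85641 -0.04955 -0.51390]
    [+0.28251 +0.87811 +0.38614]
    [+0.43213 -0.47588 +0.76603]
t = (0.0619, -0.0184, 0.5684) m
M0: Pc = R·M0+t = (-0.03413, +0.04473, +0.47215); u = 865.9·(-0.03413)/0.47215 + 306.9 = 244.3029, v = 758.1·(+0.04473)/0.47215 + 225.8 = 297.6257
M1: Pc = R·M1+t = (+0.14743, +0.10463, +0.56376); u = 865.9·(+0.14743)/0.56376 + 306.9 = 533.3382, v = 758.1·(+0.10463)/0.56376 + 225.8 = 366.4928
M2: Pc = R·M2+t = (+0.15793, -0.08153, +0.66465); u = 865.9·(+0.15793)/0.66465 + 306.9 = 512.6532, v = 758.1·(-0.08153)/0.66465 + 225.8 = 132.8026
M3: Pc = R·M3+t = (-0.02363, -0.14143, +0.57304); u = 865.9·(-0.02363)/0.57304 + 306.9 = 271.1971, v = 758.1·(-0.14143)/0.57304 + 225.8 = 38.6995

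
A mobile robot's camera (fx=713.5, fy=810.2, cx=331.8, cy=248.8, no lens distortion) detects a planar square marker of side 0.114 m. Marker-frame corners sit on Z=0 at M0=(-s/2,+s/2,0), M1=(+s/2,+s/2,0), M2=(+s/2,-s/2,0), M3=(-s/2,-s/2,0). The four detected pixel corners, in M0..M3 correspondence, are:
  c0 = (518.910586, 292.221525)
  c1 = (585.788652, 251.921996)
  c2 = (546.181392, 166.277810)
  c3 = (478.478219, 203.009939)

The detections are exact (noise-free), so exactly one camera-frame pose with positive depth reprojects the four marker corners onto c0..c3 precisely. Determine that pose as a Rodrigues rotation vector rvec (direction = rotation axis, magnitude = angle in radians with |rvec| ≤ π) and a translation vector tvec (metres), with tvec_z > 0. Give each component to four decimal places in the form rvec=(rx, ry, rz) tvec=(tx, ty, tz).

rvec=(-0.1474, -0.2849, -0.4428) tvec=(0.2656, -0.0244, 0.9425)

Intrinsics K: fx=713.5, fy=810.2, cx=331.8, cy=248.8
Marker side s = 0.114 m; corners in marker frame (Z=0):
  M0 = (-0.0570, +0.0570, 0)
  M1 = (+0.0570, +0.0570, 0)
  M2 = (+0.0570, -0.0570, 0)
  M3 = (-0.0570, -0.0570, 0)
Detected image corners:
  c0 = (518.910586, 292.221525) px
  c1 = (585.788652, 251.921996) px
  c2 = (546.181392, 166.277810) px
  c3 = (478.478219, 203.009939) px
Planar DLT: solve 8×8 A·h = b for H (H[2,2]=1):
  H  [+761.25558 +306.56220 +532.86046]
  H  [-264.44280 +747.56891 +227.79735]
  H  [+0.32117 -0.08345 +1.00000]
B = K⁻¹H; ‖b₁‖=1.061008, ‖b₂‖=1.061008; λ = 2/(‖b₁‖+‖b₂‖) = 0.942500, sign → tz>0 ⇒ λ=+0.942500
r₁ = λ·B[:,0] = (+0.86482,-0.40058,+0.30270); r₂ = λ·B[:,1] = (+0.44153,+0.89379,-0.07865)
r₃ = r₁×r₂ = (-0.23905,+0.20167,+0.94984); SVD([r₁ r₂ r₃]) → R = UVᵀ:
  R  [+0.86482 +0.44153 -0.23905]
  R  [-0.40058 +0.89379 +0.20167]
  R  [+0.30270 -0.07865 +0.94984]
t = (+0.26559, -0.02443, +0.94250) m
tr R = 2.708447; θ = arccos((tr R − 1)/2) = 0.546741 rad = 31.326°
axis k = ((R−Rᵀ)₃₂, (R−Rᵀ)₁₃, (R−Rᵀ)₂₁) / (2 sinθ) = (-0.269585, -0.521003, -0.809865)
rvec = θ·k = (-0.147393, -0.284854, -0.442786)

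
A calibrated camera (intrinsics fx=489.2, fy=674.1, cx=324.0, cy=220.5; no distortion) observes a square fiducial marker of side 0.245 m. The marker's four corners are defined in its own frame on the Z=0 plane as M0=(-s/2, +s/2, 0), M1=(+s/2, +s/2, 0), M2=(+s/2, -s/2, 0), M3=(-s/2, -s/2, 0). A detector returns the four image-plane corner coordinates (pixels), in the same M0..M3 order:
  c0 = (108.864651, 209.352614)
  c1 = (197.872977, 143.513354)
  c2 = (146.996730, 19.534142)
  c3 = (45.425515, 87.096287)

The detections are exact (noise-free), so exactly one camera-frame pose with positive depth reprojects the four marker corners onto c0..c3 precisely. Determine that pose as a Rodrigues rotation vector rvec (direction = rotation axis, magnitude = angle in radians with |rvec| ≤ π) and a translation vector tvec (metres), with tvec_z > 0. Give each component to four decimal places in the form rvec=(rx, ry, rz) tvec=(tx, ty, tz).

Intrinsics K: fx=489.2, fy=674.1, cx=324.0, cy=220.5
Marker side s = 0.245 m; corners in marker frame (Z=0):
  M0 = (-0.1225, +0.1225, 0)
  M1 = (+0.1225, +0.1225, 0)
  M2 = (+0.1225, -0.1225, 0)
  M3 = (-0.1225, -0.1225, 0)
Detected image corners:
  c0 = (108.864651, 209.352614) px
  c1 = (197.872977, 143.513354) px
  c2 = (146.996730, 19.534142) px
  c3 = (45.425515, 87.096287) px
Planar DLT: solve 8×8 A·h = b for H (H[2,2]=1):
  H  [+409.65908 +286.64965 +127.33494]
  H  [-251.73801 +552.22272 +117.40896]
  H  [+0.17692 +0.43199 +1.00000]
B = K⁻¹H; ‖b₁‖=0.857942, ‖b₂‖=0.857942; λ = 2/(‖b₁‖+‖b₂‖) = 1.165580, sign → tz>0 ⇒ λ=+1.165580
r₁ = λ·B[:,0] = (+0.83949,-0.50273,+0.20622); r₂ = λ·B[:,1] = (+0.34949,+0.79014,+0.50352)
r₃ = r₁×r₂ = (-0.41608,-0.35063,+0.83901); SVD([r₁ r₂ r₃]) → R = UVᵀ:
  R  [+0.83949 +0.34949 -0.41608]
  R  [-0.50273 +0.79014 -0.35063]
  R  [+0.20622 +0.50352 +0.83901]
t = (-0.46858, -0.17825, +1.16558) m
tr R = 2.468634; θ = arccos((tr R − 1)/2) = 0.746136 rad = 42.750°
axis k = ((R−Rᵀ)₃₂, (R−Rᵀ)₁₃, (R−Rᵀ)₂₁) / (2 sinθ) = (+0.629159, -0.458373, -0.627736)
rvec = θ·k = (+0.469439, -0.342008, -0.468377)

rvec=(0.4694, -0.3420, -0.4684) tvec=(-0.4686, -0.1783, 1.1656)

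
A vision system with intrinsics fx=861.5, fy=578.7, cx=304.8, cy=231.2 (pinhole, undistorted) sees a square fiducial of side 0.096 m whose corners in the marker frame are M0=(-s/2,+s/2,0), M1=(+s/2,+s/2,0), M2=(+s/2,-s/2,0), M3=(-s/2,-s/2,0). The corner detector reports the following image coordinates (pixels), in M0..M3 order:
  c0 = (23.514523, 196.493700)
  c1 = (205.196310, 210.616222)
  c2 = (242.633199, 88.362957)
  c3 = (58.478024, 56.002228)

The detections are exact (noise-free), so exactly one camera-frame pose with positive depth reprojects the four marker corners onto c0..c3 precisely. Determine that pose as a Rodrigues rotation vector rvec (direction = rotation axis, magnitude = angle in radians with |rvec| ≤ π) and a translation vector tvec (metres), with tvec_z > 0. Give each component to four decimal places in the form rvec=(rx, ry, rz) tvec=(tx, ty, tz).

rvec=(0.2373, -0.6015, 0.1618) tvec=(-0.0812, -0.0662, 0.4198)

Intrinsics K: fx=861.5, fy=578.7, cx=304.8, cy=231.2
Marker side s = 0.096 m; corners in marker frame (Z=0):
  M0 = (-0.0480, +0.0480, 0)
  M1 = (+0.0480, +0.0480, 0)
  M2 = (+0.0480, -0.0480, 0)
  M3 = (-0.0480, -0.0480, 0)
Detected image corners:
  c0 = (23.514523, 196.493700) px
  c1 = (205.196310, 210.616222) px
  c2 = (242.633199, 88.362957) px
  c3 = (58.478024, 56.002228) px
Planar DLT: solve 8×8 A·h = b for H (H[2,2]=1):
  H  [+2087.02485 -323.28329 +138.12516]
  H  [+429.53126 +1419.08596 +139.93561]
  H  [+1.37313 +0.41260 +1.00000]
B = K⁻¹H; ‖b₁‖=2.381999, ‖b₂‖=2.381999; λ = 2/(‖b₁‖+‖b₂‖) = 0.419815, sign → tz>0 ⇒ λ=+0.419815
r₁ = λ·B[:,0] = (+0.81307,+0.08130,+0.57646); r₂ = λ·B[:,1] = (-0.21882,+0.96027,+0.17322)
r₃ = r₁×r₂ = (-0.53948,-0.26698,+0.79855); SVD([r₁ r₂ r₃]) → R = UVᵀ:
  R  [+0.81307 -0.21882 -0.53948]
  R  [+0.08130 +0.96027 -0.26698]
  R  [+0.57646 +0.17322 +0.79855]
t = (-0.08122, -0.06621, +0.41982) m
tr R = 2.571890; θ = arccos((tr R − 1)/2) = 0.666574 rad = 38.192°
axis k = ((R−Rᵀ)₃₂, (R−Rᵀ)₁₃, (R−Rᵀ)₂₁) / (2 sinθ) = (+0.355974, -0.902430, +0.242697)
rvec = θ·k = (+0.237283, -0.601536, +0.161776)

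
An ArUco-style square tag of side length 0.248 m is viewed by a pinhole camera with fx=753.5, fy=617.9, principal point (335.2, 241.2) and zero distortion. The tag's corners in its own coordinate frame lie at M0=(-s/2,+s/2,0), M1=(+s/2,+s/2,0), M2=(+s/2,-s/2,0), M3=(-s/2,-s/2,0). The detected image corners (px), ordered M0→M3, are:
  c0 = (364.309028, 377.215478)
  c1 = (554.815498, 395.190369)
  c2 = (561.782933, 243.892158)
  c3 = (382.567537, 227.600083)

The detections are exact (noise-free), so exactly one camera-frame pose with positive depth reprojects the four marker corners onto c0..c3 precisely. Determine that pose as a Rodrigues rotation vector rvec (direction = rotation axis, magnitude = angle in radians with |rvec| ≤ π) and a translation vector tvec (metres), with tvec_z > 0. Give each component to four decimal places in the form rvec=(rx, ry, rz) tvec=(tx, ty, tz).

rvec=(-0.2529, 0.0030, 0.1125) tvec=(0.1749, 0.1101, 1.0084)

Intrinsics K: fx=753.5, fy=617.9, cx=335.2, cy=241.2
Marker side s = 0.248 m; corners in marker frame (Z=0):
  M0 = (-0.1240, +0.1240, 0)
  M1 = (+0.1240, +0.1240, 0)
  M2 = (+0.1240, -0.1240, 0)
  M3 = (-0.1240, -0.1240, 0)
Detected image corners:
  c0 = (364.309028, 377.215478) px
  c1 = (554.815498, 395.190369) px
  c2 = (561.782933, 243.892158) px
  c3 = (382.567537, 227.600083) px
Planar DLT: solve 8×8 A·h = b for H (H[2,2]=1):
  H  [+736.82505 -166.18102 +465.86830]
  H  [+63.72019 +529.72605 +308.64835]
  H  [-0.01692 -0.24744 +1.00000]
B = K⁻¹H; ‖b₁‖=0.991633, ‖b₂‖=0.991633; λ = 2/(‖b₁‖+‖b₂‖) = 1.008438, sign → tz>0 ⇒ λ=+1.008438
r₁ = λ·B[:,0] = (+0.99371,+0.11066,-0.01706); r₂ = λ·B[:,1] = (-0.11140,+0.96194,-0.24953)
r₃ = r₁×r₂ = (-0.01120,+0.24986,+0.96822); SVD([r₁ r₂ r₃]) → R = UVᵀ:
  R  [+0.99371 -0.11140 -0.01120]
  R  [+0.11066 +0.96194 +0.24986]
  R  [-0.01706 -0.24953 +0.96822]
t = (+0.17488, +0.11008, +1.00844) m
tr R = 2.923868; θ = arccos((tr R − 1)/2) = 0.276803 rad = 15.860°
axis k = ((R−Rᵀ)₃₂, (R−Rᵀ)₁₃, (R−Rᵀ)₂₁) / (2 sinθ) = (-0.913686, +0.010737, +0.406279)
rvec = θ·k = (-0.252911, +0.002972, +0.112459)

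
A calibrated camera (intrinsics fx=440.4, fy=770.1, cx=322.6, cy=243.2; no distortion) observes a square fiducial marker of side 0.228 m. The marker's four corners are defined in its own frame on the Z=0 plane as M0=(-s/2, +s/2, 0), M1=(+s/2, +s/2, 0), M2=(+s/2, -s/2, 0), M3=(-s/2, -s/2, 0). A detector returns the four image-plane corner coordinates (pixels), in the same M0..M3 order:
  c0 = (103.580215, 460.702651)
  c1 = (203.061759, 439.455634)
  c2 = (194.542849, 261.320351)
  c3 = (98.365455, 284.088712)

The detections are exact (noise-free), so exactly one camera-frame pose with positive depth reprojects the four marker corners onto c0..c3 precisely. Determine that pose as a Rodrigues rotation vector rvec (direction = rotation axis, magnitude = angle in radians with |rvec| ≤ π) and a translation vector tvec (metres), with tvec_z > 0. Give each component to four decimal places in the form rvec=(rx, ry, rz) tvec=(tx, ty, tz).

rvec=(-0.1401, 0.0646, -0.1295) tvec=(-0.3905, 0.1507, 0.9938)

Intrinsics K: fx=440.4, fy=770.1, cx=322.6, cy=243.2
Marker side s = 0.228 m; corners in marker frame (Z=0):
  M0 = (-0.1140, +0.1140, 0)
  M1 = (+0.1140, +0.1140, 0)
  M2 = (+0.1140, -0.1140, 0)
  M3 = (-0.1140, -0.1140, 0)
Detected image corners:
  c0 = (103.580215, 460.702651) px
  c1 = (203.061759, 439.455634) px
  c2 = (194.542849, 261.320351) px
  c3 = (98.365455, 284.088712) px
Planar DLT: solve 8×8 A·h = b for H (H[2,2]=1):
  H  [+420.63651 +8.45244 +149.52155]
  H  [-116.64236 +725.81146 +360.00318]
  H  [-0.05551 -0.14424 +1.00000]
B = K⁻¹H; ‖b₁‖=1.006288, ‖b₂‖=1.006288; λ = 2/(‖b₁‖+‖b₂‖) = 0.993751, sign → tz>0 ⇒ λ=+0.993751
r₁ = λ·B[:,0] = (+0.98957,-0.13310,-0.05517); r₂ = λ·B[:,1] = (+0.12407,+0.98187,-0.14334)
r₃ = r₁×r₂ = (+0.07324,+0.13500,+0.98814); SVD([r₁ r₂ r₃]) → R = UVᵀ:
  R  [+0.98957 +0.12407 +0.07324]
  R  [-0.13310 +0.98187 +0.13500]
  R  [-0.05517 -0.14334 +0.98814]
t = (-0.39055, +0.15072, +0.99375) m
tr R = 2.959568; θ = arccos((tr R − 1)/2) = 0.201417 rad = 11.540°
axis k = ((R−Rᵀ)₃₂, (R−Rᵀ)₁₃, (R−Rᵀ)₂₁) / (2 sinθ) = (-0.695631, +0.320939, -0.642725)
rvec = θ·k = (-0.140112, +0.064642, -0.129456)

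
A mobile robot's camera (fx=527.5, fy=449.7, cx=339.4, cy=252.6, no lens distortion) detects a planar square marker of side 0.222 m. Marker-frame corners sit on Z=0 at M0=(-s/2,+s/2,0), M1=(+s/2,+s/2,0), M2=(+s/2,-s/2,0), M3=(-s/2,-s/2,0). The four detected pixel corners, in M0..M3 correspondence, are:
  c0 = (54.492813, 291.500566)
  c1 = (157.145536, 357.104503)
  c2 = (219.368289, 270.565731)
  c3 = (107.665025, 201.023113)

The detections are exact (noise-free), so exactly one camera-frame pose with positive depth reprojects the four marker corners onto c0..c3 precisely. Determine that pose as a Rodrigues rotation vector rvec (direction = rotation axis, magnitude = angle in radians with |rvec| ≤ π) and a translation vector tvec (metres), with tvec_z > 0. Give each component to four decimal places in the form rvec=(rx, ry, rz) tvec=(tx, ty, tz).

Intrinsics K: fx=527.5, fy=449.7, cx=339.4, cy=252.6
Marker side s = 0.222 m; corners in marker frame (Z=0):
  M0 = (-0.1110, +0.1110, 0)
  M1 = (+0.1110, +0.1110, 0)
  M2 = (+0.1110, -0.1110, 0)
  M3 = (-0.1110, -0.1110, 0)
Detected image corners:
  c0 = (54.492813, 291.500566) px
  c1 = (157.145536, 357.104503) px
  c2 = (219.368289, 270.565731) px
  c3 = (107.665025, 201.023113) px
Planar DLT: solve 8×8 A·h = b for H (H[2,2]=1):
  H  [+473.41546 -213.15129 +133.18054]
  H  [+286.18986 +495.66124 +281.50930]
  H  [-0.06375 +0.34606 +1.00000]
B = K⁻¹H; ‖b₁‖=1.156155, ‖b₂‖=1.156155; λ = 2/(‖b₁‖+‖b₂‖) = 0.864936, sign → tz>0 ⇒ λ=+0.864936
r₁ = λ·B[:,0] = (+0.81173,+0.58142,-0.05514); r₂ = λ·B[:,1] = (-0.54209,+0.78521,+0.29932)
r₃ = r₁×r₂ = (+0.21733,-0.21308,+0.95256); SVD([r₁ r₂ r₃]) → R = UVᵀ:
  R  [+0.81173 -0.54209 +0.21733]
  R  [+0.58142 +0.78521 -0.21308]
  R  [-0.05514 +0.29932 +0.95256]
t = (-0.33814, +0.05560, +0.86494) m
tr R = 2.549498; θ = arccos((tr R − 1)/2) = 0.684478 rad = 39.218°
axis k = ((R−Rᵀ)₃₂, (R−Rᵀ)₁₃, (R−Rᵀ)₂₁) / (2 sinθ) = (+0.405203, +0.215469, +0.888473)
rvec = θ·k = (+0.277353, +0.147484, +0.608140)

rvec=(0.2774, 0.1475, 0.6081) tvec=(-0.3381, 0.0556, 0.8649)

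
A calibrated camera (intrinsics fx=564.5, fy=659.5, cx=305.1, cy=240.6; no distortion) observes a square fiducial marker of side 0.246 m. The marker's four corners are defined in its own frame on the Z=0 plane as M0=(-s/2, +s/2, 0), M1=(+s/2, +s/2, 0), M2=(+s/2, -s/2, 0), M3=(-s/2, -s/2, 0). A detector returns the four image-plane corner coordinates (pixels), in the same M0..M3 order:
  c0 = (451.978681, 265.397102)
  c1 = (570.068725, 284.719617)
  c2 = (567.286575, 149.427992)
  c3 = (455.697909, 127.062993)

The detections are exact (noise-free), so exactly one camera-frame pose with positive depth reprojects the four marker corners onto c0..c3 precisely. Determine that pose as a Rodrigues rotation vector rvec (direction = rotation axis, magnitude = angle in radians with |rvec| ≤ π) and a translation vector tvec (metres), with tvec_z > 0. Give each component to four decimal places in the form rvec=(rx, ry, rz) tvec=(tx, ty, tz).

rvec=(-0.2531, -0.1587, 0.1196) tvec=(0.4123, -0.0609, 1.1242)

Intrinsics K: fx=564.5, fy=659.5, cx=305.1, cy=240.6
Marker side s = 0.246 m; corners in marker frame (Z=0):
  M0 = (-0.1230, +0.1230, 0)
  M1 = (+0.1230, +0.1230, 0)
  M2 = (+0.1230, -0.1230, 0)
  M3 = (-0.1230, -0.1230, 0)
Detected image corners:
  c0 = (451.978681, 265.397102) px
  c1 = (570.068725, 284.719617) px
  c2 = (567.286575, 149.427992) px
  c3 = (455.697909, 127.062993) px
Planar DLT: solve 8×8 A·h = b for H (H[2,2]=1):
  H  [+530.55647 -119.09681 +512.15012]
  H  [+110.81600 +508.60271 +204.88062]
  H  [+0.12538 -0.22962 +1.00000]
B = K⁻¹H; ‖b₁‖=0.889516, ‖b₂‖=0.889516; λ = 2/(‖b₁‖+‖b₂‖) = 1.124207, sign → tz>0 ⇒ λ=+1.124207
r₁ = λ·B[:,0] = (+0.98042,+0.13748,+0.14096); r₂ = λ·B[:,1] = (-0.09766,+0.96116,-0.25814)
r₃ = r₁×r₂ = (-0.17097,+0.23932,+0.95577); SVD([r₁ r₂ r₃]) → R = UVᵀ:
  R  [+0.98042 -0.09766 -0.17097]
  R  [+0.13748 +0.96116 +0.23932]
  R  [+0.14096 -0.25814 +0.95577]
t = (+0.41234, -0.06089, +1.12421) m
tr R = 2.897351; θ = arccos((tr R − 1)/2) = 0.321776 rad = 18.436°
axis k = ((R−Rᵀ)₃₂, (R−Rᵀ)₁₃, (R−Rᵀ)₂₁) / (2 sinθ) = (-0.786503, -0.493162, +0.371759)
rvec = θ·k = (-0.253077, -0.158687, +0.119623)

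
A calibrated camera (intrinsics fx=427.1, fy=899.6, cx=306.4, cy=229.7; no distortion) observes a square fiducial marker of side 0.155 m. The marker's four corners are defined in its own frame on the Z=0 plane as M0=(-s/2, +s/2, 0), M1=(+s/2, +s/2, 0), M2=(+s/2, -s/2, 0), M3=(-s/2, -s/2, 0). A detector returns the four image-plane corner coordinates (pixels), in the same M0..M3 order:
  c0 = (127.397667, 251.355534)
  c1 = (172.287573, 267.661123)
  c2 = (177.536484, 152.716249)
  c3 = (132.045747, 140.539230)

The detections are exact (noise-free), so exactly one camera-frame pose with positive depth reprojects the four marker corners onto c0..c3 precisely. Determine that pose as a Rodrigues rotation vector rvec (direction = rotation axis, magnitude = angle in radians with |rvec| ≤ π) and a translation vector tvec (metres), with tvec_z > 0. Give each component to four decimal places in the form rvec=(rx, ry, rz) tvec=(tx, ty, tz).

rvec=(0.0540, 0.3078, 0.1284) tvec=(-0.4437, -0.0361, 1.2265)

Intrinsics K: fx=427.1, fy=899.6, cx=306.4, cy=229.7
Marker side s = 0.155 m; corners in marker frame (Z=0):
  M0 = (-0.0775, +0.0775, 0)
  M1 = (+0.0775, +0.0775, 0)
  M2 = (+0.0775, -0.0775, 0)
  M3 = (-0.0775, -0.0775, 0)
Detected image corners:
  c0 = (127.397667, 251.355534) px
  c1 = (172.287573, 267.661123) px
  c2 = (177.536484, 152.716249) px
  c3 = (132.045747, 140.539230) px
Planar DLT: solve 8×8 A·h = b for H (H[2,2]=1):
  H  [+254.46391 -22.88393 +151.87926]
  H  [+42.50865 +740.01641 +203.19231]
  H  [-0.24342 +0.05912 +1.00000]
B = K⁻¹H; ‖b₁‖=0.815342, ‖b₂‖=0.815342; λ = 2/(‖b₁‖+‖b₂‖) = 1.226479, sign → tz>0 ⇒ λ=+1.226479
r₁ = λ·B[:,0] = (+0.94491,+0.13419,-0.29856); r₂ = λ·B[:,1] = (-0.11773,+0.99039,+0.07251)
r₃ = r₁×r₂ = (+0.30542,-0.03337,+0.95163); SVD([r₁ r₂ r₃]) → R = UVᵀ:
  R  [+0.94491 -0.11773 +0.30542]
  R  [+0.13419 +0.99039 -0.03337]
  R  [-0.29856 +0.07251 +0.95163]
t = (-0.44373, -0.03614, +1.22648) m
tr R = 2.886940; θ = arccos((tr R − 1)/2) = 0.337848 rad = 19.357°
axis k = ((R−Rᵀ)₃₂, (R−Rᵀ)₁₃, (R−Rᵀ)₂₁) / (2 sinθ) = (+0.159717, +0.911085, +0.380019)
rvec = θ·k = (+0.053960, +0.307809, +0.128389)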